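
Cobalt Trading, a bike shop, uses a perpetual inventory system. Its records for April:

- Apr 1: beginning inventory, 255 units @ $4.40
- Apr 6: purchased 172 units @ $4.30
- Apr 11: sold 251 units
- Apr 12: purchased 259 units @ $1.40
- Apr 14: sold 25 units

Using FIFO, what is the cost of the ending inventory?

Ending inventory = $1,011.90

Apr 11, 251 sold [FIFO — oldest first]: 251 @ $4.40 = $1,104.40
Apr 14, 25 sold [FIFO — oldest first]: 4 @ $4.40 + 21 @ $4.30 = $107.90
Total COGS = $1,104.40 + $107.90 = $1,212.30
Ending inventory: 151 @ $4.30 + 259 @ $1.40 = $1,011.90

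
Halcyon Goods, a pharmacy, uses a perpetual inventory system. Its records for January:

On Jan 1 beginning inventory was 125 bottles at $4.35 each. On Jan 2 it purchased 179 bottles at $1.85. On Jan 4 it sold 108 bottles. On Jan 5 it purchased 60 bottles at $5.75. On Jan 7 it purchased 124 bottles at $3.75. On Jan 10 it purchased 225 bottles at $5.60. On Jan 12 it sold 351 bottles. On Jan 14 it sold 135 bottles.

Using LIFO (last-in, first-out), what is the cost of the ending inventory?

Ending inventory = $517.65

Jan 4, 108 sold [LIFO — newest first]: 108 @ $1.85 = $199.80
Jan 12, 351 sold [LIFO — newest first]: 225 @ $5.60 + 124 @ $3.75 + 2 @ $5.75 = $1,736.50
Jan 14, 135 sold [LIFO — newest first]: 58 @ $5.75 + 71 @ $1.85 + 6 @ $4.35 = $490.95
Total COGS = $199.80 + $1,736.50 + $490.95 = $2,427.25
Ending inventory: 119 @ $4.35 = $517.65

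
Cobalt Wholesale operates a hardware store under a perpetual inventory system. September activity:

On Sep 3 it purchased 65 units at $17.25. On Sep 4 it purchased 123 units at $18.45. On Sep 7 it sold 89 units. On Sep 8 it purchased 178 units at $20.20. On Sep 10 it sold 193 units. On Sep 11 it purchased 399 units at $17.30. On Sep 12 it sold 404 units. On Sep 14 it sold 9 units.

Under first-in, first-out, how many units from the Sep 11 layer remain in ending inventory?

70

Sep 7, 89 sold [FIFO — oldest first]: 65 @ $17.25 + 24 @ $18.45 = $1,564.05
Sep 10, 193 sold [FIFO — oldest first]: 99 @ $18.45 + 94 @ $20.20 = $3,725.35
Sep 12, 404 sold [FIFO — oldest first]: 84 @ $20.20 + 320 @ $17.30 = $7,232.80
Sep 14, 9 sold [FIFO — oldest first]: 9 @ $17.30 = $155.70
Total COGS = $1,564.05 + $3,725.35 + $7,232.80 + $155.70 = $12,677.90
Ending inventory: 70 @ $17.30 = $1,211.00
Check: goods available $13,888.90 = COGS $12,677.90 + ending $1,211.00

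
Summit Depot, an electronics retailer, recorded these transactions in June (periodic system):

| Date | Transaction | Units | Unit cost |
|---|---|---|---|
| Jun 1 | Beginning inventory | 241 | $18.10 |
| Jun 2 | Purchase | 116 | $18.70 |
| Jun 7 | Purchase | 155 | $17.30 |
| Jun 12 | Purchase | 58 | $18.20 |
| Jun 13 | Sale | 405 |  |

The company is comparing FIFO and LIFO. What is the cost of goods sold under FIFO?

FIFO COGS: 241 @ $18.10 + 116 @ $18.70 + 48 @ $17.30 = $7,361.70
LIFO COGS: 58 @ $18.20 + 155 @ $17.30 + 116 @ $18.70 + 76 @ $18.10 = $7,281.90

COGS = $7,361.70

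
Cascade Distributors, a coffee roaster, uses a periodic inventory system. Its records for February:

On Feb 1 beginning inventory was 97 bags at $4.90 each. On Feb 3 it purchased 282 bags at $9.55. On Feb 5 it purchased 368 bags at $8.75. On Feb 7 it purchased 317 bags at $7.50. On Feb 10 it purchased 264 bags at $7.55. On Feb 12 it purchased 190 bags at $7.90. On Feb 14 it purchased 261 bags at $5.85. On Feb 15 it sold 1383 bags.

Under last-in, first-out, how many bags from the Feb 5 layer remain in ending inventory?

Feb 15, 1383 sold [LIFO — newest first]: 261 @ $5.85 + 190 @ $7.90 + 264 @ $7.55 + 317 @ $7.50 + 351 @ $8.75 = $10,469.80
Ending inventory: 97 @ $4.90 + 282 @ $9.55 + 17 @ $8.75 = $3,317.15

17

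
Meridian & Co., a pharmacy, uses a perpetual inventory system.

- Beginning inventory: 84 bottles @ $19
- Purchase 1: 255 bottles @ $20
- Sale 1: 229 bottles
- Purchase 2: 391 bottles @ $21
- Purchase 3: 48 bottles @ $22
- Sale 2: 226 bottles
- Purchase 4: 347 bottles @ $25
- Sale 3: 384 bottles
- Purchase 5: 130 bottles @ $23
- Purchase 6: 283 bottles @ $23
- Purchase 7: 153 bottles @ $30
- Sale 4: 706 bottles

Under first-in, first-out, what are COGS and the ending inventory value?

COGS = $34,347; ending inventory = $4,380

Sale 1 (229) [FIFO — oldest first]: 84 @ $19 + 145 @ $20 = $4,496
Sale 2 (226) [FIFO — oldest first]: 110 @ $20 + 116 @ $21 = $4,636
Sale 3 (384) [FIFO — oldest first]: 275 @ $21 + 48 @ $22 + 61 @ $25 = $8,356
Sale 4 (706) [FIFO — oldest first]: 286 @ $25 + 130 @ $23 + 283 @ $23 + 7 @ $30 = $16,859
Total COGS = $4,496 + $4,636 + $8,356 + $16,859 = $34,347
Ending inventory: 146 @ $30 = $4,380
Check: goods available $38,727 = COGS $34,347 + ending $4,380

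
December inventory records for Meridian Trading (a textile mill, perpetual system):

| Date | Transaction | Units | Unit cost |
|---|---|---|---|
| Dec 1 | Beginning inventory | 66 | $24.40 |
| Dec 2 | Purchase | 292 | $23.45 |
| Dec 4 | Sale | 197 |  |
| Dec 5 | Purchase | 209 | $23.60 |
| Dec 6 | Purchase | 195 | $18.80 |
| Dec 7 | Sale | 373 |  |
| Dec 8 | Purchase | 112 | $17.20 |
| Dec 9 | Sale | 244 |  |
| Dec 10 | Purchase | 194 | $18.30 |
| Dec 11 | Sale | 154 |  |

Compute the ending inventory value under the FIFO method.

Ending inventory = $1,830.00

Dec 4, 197 sold [FIFO — oldest first]: 66 @ $24.40 + 131 @ $23.45 = $4,682.35
Dec 7, 373 sold [FIFO — oldest first]: 161 @ $23.45 + 209 @ $23.60 + 3 @ $18.80 = $8,764.25
Dec 9, 244 sold [FIFO — oldest first]: 192 @ $18.80 + 52 @ $17.20 = $4,504.00
Dec 11, 154 sold [FIFO — oldest first]: 60 @ $17.20 + 94 @ $18.30 = $2,752.20
Total COGS = $4,682.35 + $8,764.25 + $4,504.00 + $2,752.20 = $20,702.80
Ending inventory: 100 @ $18.30 = $1,830.00
Check: goods available $22,532.80 = COGS $20,702.80 + ending $1,830.00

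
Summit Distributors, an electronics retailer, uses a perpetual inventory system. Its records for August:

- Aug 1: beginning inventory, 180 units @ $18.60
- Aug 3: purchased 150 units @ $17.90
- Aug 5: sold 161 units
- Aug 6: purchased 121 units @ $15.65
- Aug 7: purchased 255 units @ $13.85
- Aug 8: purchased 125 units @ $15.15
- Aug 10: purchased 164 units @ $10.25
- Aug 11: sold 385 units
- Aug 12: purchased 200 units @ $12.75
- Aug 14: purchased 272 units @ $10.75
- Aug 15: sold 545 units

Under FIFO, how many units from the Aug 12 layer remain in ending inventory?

104

Aug 5, 161 sold [FIFO — oldest first]: 161 @ $18.60 = $2,994.60
Aug 11, 385 sold [FIFO — oldest first]: 19 @ $18.60 + 150 @ $17.90 + 121 @ $15.65 + 95 @ $13.85 = $6,247.80
Aug 15, 545 sold [FIFO — oldest first]: 160 @ $13.85 + 125 @ $15.15 + 164 @ $10.25 + 96 @ $12.75 = $7,014.75
Total COGS = $2,994.60 + $6,247.80 + $7,014.75 = $16,257.15
Ending inventory: 104 @ $12.75 + 272 @ $10.75 = $4,250.00
Check: goods available $20,507.15 = COGS $16,257.15 + ending $4,250.00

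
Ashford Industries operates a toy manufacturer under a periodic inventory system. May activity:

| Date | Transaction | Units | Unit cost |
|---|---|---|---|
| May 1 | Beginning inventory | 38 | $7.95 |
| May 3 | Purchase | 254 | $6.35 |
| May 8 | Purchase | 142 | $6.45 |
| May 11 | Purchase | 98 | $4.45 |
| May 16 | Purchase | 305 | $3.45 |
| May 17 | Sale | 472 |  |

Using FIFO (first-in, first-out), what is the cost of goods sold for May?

COGS = $3,000.00

May 17, 472 sold [FIFO — oldest first]: 38 @ $7.95 + 254 @ $6.35 + 142 @ $6.45 + 38 @ $4.45 = $3,000.00
Ending inventory: 60 @ $4.45 + 305 @ $3.45 = $1,319.25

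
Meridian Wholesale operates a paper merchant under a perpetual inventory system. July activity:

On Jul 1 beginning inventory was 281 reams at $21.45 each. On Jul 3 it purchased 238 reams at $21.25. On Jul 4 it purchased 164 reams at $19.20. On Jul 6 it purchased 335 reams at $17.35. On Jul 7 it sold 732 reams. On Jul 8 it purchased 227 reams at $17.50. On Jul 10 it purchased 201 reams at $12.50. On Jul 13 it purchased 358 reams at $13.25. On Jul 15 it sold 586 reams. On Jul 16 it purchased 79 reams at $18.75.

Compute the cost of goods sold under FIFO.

Jul 7, 732 sold [FIFO — oldest first]: 281 @ $21.45 + 238 @ $21.25 + 164 @ $19.20 + 49 @ $17.35 = $15,083.90
Jul 15, 586 sold [FIFO — oldest first]: 286 @ $17.35 + 227 @ $17.50 + 73 @ $12.50 = $9,847.10
Total COGS = $15,083.90 + $9,847.10 = $24,931.00
Ending inventory: 128 @ $12.50 + 358 @ $13.25 + 79 @ $18.75 = $7,824.75

COGS = $24,931.00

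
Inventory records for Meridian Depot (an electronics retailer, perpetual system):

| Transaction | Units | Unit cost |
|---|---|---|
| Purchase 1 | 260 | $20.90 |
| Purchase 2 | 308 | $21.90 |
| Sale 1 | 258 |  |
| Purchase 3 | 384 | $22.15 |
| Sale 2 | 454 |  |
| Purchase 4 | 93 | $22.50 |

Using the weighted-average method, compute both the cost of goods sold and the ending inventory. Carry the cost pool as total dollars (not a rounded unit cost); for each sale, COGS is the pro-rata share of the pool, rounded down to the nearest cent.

COGS = $15,444.67; ending inventory = $7,332.63

After Purchase 1: 260 on hand, pool $5,434.00 (≈ $20.9000 each)
After Purchase 2: 568 on hand, pool $12,179.20 (≈ $21.4423 each)
Sale 1, sell 258: 258/568 × $12,179.20 → $5,532.10
After Purchase 3: 694 on hand, pool $15,152.70 (≈ $21.8339 each)
Sale 2, sell 454: 454/694 × $15,152.70 → $9,912.57
After Purchase 4: 333 on hand, pool $7,332.63 (≈ $22.0199 each)
Total COGS = $5,532.10 + $9,912.57 = $15,444.67
Ending inventory (cost pool remaining) = $7,332.63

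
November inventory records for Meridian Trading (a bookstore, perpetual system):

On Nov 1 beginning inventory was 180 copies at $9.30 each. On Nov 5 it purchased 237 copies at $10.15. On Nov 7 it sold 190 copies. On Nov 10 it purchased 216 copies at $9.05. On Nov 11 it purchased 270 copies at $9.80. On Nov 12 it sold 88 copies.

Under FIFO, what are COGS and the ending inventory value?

Nov 7, 190 sold [FIFO — oldest first]: 180 @ $9.30 + 10 @ $10.15 = $1,775.50
Nov 12, 88 sold [FIFO — oldest first]: 88 @ $10.15 = $893.20
Total COGS = $1,775.50 + $893.20 = $2,668.70
Ending inventory: 139 @ $10.15 + 216 @ $9.05 + 270 @ $9.80 = $6,011.65
Check: goods available $8,680.35 = COGS $2,668.70 + ending $6,011.65

COGS = $2,668.70; ending inventory = $6,011.65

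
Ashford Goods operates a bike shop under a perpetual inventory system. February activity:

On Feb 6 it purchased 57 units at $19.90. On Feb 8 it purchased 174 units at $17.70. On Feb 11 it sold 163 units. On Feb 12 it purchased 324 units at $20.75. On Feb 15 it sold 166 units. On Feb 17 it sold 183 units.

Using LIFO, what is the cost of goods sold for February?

Feb 11, 163 sold [LIFO — newest first]: 163 @ $17.70 = $2,885.10
Feb 15, 166 sold [LIFO — newest first]: 166 @ $20.75 = $3,444.50
Feb 17, 183 sold [LIFO — newest first]: 158 @ $20.75 + 11 @ $17.70 + 14 @ $19.90 = $3,751.80
Total COGS = $2,885.10 + $3,444.50 + $3,751.80 = $10,081.40
Ending inventory: 43 @ $19.90 = $855.70

COGS = $10,081.40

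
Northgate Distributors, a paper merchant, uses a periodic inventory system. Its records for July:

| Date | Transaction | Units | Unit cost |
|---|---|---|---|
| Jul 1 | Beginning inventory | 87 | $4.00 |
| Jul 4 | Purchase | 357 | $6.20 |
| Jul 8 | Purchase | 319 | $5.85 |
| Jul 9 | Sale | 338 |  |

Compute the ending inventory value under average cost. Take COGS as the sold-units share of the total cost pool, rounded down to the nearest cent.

Ending inventory = $2,466.20

Jul 9, sell 338: 338/763 × $4,427.55 → $1,961.35
Ending inventory (cost pool remaining) = $2,466.20
Check: goods available $4,427.55 = COGS $1,961.35 + ending $2,466.20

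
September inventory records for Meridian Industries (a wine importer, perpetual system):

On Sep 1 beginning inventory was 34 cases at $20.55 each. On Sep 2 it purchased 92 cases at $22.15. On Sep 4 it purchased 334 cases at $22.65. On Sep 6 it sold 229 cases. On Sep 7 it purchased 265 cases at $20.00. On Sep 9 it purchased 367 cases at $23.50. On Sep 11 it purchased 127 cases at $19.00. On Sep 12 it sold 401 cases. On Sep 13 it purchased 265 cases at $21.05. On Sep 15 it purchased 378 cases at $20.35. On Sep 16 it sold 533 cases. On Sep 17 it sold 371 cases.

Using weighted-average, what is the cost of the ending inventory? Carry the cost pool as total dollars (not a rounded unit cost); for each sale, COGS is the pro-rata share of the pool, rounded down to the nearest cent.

After Sep 1: 34 on hand, pool $698.70 (≈ $20.5500 each)
After Sep 2: 126 on hand, pool $2,736.50 (≈ $21.7183 each)
After Sep 4: 460 on hand, pool $10,301.60 (≈ $22.3948 each)
Sep 6, sell 229: 229/460 × $10,301.60 → $5,128.40
After Sep 7: 496 on hand, pool $10,473.20 (≈ $21.1153 each)
After Sep 9: 863 on hand, pool $19,097.70 (≈ $22.1294 each)
After Sep 11: 990 on hand, pool $21,510.70 (≈ $21.7280 each)
Sep 12, sell 401: 401/990 × $21,510.70 → $8,712.91
After Sep 13: 854 on hand, pool $18,376.04 (≈ $21.5176 each)
After Sep 15: 1232 on hand, pool $26,068.34 (≈ $21.1594 each)
Sep 16, sell 533: 533/1232 × $26,068.34 → $11,277.94
Sep 17, sell 371: 371/699 × $14,790.40 → $7,850.12
Total COGS = $5,128.40 + $8,712.91 + $11,277.94 + $7,850.12 = $32,969.37
Ending inventory (cost pool remaining) = $6,940.28

Ending inventory = $6,940.28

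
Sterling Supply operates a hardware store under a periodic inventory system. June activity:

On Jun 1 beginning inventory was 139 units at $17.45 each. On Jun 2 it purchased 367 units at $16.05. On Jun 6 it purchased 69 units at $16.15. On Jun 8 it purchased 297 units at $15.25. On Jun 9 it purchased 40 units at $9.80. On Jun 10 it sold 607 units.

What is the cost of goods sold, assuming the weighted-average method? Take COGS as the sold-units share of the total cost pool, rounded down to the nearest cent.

COGS = $9,551.93

Jun 10, sell 607: 607/912 × $14,351.50 → $9,551.93
Ending inventory (cost pool remaining) = $4,799.57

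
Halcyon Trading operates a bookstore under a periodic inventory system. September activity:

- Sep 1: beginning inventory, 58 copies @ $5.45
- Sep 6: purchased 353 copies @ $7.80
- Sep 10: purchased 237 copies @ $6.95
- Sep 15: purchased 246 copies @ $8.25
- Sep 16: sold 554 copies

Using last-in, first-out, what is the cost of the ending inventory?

Sep 16, 554 sold [LIFO — newest first]: 246 @ $8.25 + 237 @ $6.95 + 71 @ $7.80 = $4,230.45
Ending inventory: 58 @ $5.45 + 282 @ $7.80 = $2,515.70
Check: goods available $6,746.15 = COGS $4,230.45 + ending $2,515.70

Ending inventory = $2,515.70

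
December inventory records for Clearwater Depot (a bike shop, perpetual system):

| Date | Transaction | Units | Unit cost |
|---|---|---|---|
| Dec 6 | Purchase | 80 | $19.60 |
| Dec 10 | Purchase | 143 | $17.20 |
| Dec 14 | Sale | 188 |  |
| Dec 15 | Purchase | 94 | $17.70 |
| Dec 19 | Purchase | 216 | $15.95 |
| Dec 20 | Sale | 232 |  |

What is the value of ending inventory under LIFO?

Ending inventory = $2,066.60

Dec 14, 188 sold [LIFO — newest first]: 143 @ $17.20 + 45 @ $19.60 = $3,341.60
Dec 20, 232 sold [LIFO — newest first]: 216 @ $15.95 + 16 @ $17.70 = $3,728.40
Total COGS = $3,341.60 + $3,728.40 = $7,070.00
Ending inventory: 35 @ $19.60 + 78 @ $17.70 = $2,066.60
Check: goods available $9,136.60 = COGS $7,070.00 + ending $2,066.60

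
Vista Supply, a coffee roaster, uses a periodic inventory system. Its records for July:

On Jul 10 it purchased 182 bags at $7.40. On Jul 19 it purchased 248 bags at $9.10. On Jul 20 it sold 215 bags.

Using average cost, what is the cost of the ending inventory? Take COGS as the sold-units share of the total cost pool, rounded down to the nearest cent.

Ending inventory = $1,801.80

Jul 20, sell 215: 215/430 × $3,603.60 → $1,801.80
Ending inventory (cost pool remaining) = $1,801.80
Check: goods available $3,603.60 = COGS $1,801.80 + ending $1,801.80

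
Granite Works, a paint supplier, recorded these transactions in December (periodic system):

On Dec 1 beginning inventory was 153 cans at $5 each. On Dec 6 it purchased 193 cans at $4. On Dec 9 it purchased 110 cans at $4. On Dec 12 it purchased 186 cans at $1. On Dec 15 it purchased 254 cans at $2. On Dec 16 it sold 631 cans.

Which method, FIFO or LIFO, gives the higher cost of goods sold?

FIFO COGS: 153 @ $5 + 193 @ $4 + 110 @ $4 + 175 @ $1 = $2,152
LIFO COGS: 254 @ $2 + 186 @ $1 + 110 @ $4 + 81 @ $4 = $1,458

FIFO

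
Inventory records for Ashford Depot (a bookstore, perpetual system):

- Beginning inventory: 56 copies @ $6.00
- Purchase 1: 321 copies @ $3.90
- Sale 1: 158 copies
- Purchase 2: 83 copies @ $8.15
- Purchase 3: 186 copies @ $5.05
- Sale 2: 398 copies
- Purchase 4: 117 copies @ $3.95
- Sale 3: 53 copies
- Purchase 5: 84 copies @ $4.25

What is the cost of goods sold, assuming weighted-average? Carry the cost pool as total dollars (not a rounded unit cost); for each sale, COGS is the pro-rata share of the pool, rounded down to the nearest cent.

COGS = $2,973.72

After Beginning: 56 on hand, pool $336.00 (≈ $6.0000 each)
After Purchase 1: 377 on hand, pool $1,587.90 (≈ $4.2119 each)
Sale 1, sell 158: 158/377 × $1,587.90 → $665.48
After Purchase 2: 302 on hand, pool $1,598.87 (≈ $5.2943 each)
After Purchase 3: 488 on hand, pool $2,538.17 (≈ $5.2012 each)
Sale 2, sell 398: 398/488 × $2,538.17 → $2,070.06
After Purchase 4: 207 on hand, pool $930.26 (≈ $4.4940 each)
Sale 3, sell 53: 53/207 × $930.26 → $238.18
After Purchase 5: 238 on hand, pool $1,049.08 (≈ $4.4079 each)
Total COGS = $665.48 + $2,070.06 + $238.18 = $2,973.72
Ending inventory (cost pool remaining) = $1,049.08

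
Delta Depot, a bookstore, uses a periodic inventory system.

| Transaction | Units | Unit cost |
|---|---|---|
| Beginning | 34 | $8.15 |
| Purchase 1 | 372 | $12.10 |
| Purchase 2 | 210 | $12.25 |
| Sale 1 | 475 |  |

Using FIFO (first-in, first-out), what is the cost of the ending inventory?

Ending inventory = $1,727.25

Sale 1 (475) [FIFO — oldest first]: 34 @ $8.15 + 372 @ $12.10 + 69 @ $12.25 = $5,623.55
Ending inventory: 141 @ $12.25 = $1,727.25
Check: goods available $7,350.80 = COGS $5,623.55 + ending $1,727.25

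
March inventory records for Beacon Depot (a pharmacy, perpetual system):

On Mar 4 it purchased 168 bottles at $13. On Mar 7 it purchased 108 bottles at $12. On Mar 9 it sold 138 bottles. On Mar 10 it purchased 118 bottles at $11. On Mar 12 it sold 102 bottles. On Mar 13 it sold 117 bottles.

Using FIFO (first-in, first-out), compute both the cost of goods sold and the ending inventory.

COGS = $4,371; ending inventory = $407

Mar 9, 138 sold [FIFO — oldest first]: 138 @ $13 = $1,794
Mar 12, 102 sold [FIFO — oldest first]: 30 @ $13 + 72 @ $12 = $1,254
Mar 13, 117 sold [FIFO — oldest first]: 36 @ $12 + 81 @ $11 = $1,323
Total COGS = $1,794 + $1,254 + $1,323 = $4,371
Ending inventory: 37 @ $11 = $407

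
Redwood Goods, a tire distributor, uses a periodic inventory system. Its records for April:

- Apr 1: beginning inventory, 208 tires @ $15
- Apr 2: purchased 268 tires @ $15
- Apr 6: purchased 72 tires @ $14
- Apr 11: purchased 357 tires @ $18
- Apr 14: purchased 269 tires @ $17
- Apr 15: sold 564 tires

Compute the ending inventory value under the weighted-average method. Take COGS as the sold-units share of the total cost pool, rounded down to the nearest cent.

Ending inventory = $9,948.62

Apr 15, sell 564: 564/1174 × $19,147.00 → $9,198.38
Ending inventory (cost pool remaining) = $9,948.62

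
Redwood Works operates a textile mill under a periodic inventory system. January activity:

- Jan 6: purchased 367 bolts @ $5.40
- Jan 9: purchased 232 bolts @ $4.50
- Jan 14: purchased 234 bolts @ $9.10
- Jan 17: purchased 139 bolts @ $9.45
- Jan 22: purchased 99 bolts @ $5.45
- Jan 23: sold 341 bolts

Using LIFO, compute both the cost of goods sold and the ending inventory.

COGS = $2,790.40; ending inventory = $4,217.90

Jan 23, 341 sold [LIFO — newest first]: 99 @ $5.45 + 139 @ $9.45 + 103 @ $9.10 = $2,790.40
Ending inventory: 367 @ $5.40 + 232 @ $4.50 + 131 @ $9.10 = $4,217.90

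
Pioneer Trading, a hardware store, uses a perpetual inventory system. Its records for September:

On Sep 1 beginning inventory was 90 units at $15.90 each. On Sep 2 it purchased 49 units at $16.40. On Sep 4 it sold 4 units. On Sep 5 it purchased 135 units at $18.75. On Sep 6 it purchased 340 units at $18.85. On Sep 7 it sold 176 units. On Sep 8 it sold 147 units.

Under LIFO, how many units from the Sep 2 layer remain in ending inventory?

45

Sep 4, 4 sold [LIFO — newest first]: 4 @ $16.40 = $65.60
Sep 7, 176 sold [LIFO — newest first]: 176 @ $18.85 = $3,317.60
Sep 8, 147 sold [LIFO — newest first]: 147 @ $18.85 = $2,770.95
Total COGS = $65.60 + $3,317.60 + $2,770.95 = $6,154.15
Ending inventory: 90 @ $15.90 + 45 @ $16.40 + 135 @ $18.75 + 17 @ $18.85 = $5,020.70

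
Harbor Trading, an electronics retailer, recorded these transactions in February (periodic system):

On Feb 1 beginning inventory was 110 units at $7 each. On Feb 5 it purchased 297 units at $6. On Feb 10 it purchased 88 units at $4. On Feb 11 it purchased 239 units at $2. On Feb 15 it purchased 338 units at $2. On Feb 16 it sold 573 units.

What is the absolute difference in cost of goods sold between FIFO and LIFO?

FIFO COGS: 110 @ $7 + 297 @ $6 + 88 @ $4 + 78 @ $2 = $3,060
LIFO COGS: 338 @ $2 + 235 @ $2 = $1,146
Difference = |$3,060 − $1,146| = $1,914

$1,914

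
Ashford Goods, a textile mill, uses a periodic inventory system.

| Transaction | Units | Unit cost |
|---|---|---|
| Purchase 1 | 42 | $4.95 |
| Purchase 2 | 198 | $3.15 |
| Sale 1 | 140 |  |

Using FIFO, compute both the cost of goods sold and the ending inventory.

COGS = $516.60; ending inventory = $315.00

Sale 1 (140) [FIFO — oldest first]: 42 @ $4.95 + 98 @ $3.15 = $516.60
Ending inventory: 100 @ $3.15 = $315.00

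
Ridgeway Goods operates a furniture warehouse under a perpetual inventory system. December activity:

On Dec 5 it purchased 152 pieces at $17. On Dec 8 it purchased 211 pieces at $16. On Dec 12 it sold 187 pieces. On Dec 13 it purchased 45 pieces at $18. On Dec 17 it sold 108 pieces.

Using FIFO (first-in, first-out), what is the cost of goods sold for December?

COGS = $4,872

Dec 12, 187 sold [FIFO — oldest first]: 152 @ $17 + 35 @ $16 = $3,144
Dec 17, 108 sold [FIFO — oldest first]: 108 @ $16 = $1,728
Total COGS = $3,144 + $1,728 = $4,872
Ending inventory: 68 @ $16 + 45 @ $18 = $1,898
Check: goods available $6,770 = COGS $4,872 + ending $1,898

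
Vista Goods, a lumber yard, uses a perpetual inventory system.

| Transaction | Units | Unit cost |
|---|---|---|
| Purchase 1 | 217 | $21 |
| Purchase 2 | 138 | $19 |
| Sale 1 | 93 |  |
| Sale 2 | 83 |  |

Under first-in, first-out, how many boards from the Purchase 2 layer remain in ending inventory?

Sale 1 (93) [FIFO — oldest first]: 93 @ $21 = $1,953
Sale 2 (83) [FIFO — oldest first]: 83 @ $21 = $1,743
Total COGS = $1,953 + $1,743 = $3,696
Ending inventory: 41 @ $21 + 138 @ $19 = $3,483

138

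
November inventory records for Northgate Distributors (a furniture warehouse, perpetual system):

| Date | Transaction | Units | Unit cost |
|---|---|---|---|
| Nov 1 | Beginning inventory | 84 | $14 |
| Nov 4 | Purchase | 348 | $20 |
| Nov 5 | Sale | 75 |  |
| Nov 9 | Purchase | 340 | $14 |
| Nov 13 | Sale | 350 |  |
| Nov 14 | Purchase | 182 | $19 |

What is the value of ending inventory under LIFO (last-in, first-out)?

Nov 5, 75 sold [LIFO — newest first]: 75 @ $20 = $1,500
Nov 13, 350 sold [LIFO — newest first]: 340 @ $14 + 10 @ $20 = $4,960
Total COGS = $1,500 + $4,960 = $6,460
Ending inventory: 84 @ $14 + 263 @ $20 + 182 @ $19 = $9,894

Ending inventory = $9,894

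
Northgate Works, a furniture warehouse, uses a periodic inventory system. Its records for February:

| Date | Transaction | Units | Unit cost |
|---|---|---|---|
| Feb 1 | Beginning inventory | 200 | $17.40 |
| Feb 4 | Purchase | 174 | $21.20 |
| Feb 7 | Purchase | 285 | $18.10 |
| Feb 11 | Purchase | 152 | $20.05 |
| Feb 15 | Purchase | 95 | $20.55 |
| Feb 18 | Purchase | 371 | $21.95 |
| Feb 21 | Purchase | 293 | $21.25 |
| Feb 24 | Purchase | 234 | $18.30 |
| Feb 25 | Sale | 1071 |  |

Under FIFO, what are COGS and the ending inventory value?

COGS = $20,948.90; ending inventory = $15,030.15

Feb 25, 1071 sold [FIFO — oldest first]: 200 @ $17.40 + 174 @ $21.20 + 285 @ $18.10 + 152 @ $20.05 + 95 @ $20.55 + 165 @ $21.95 = $20,948.90
Ending inventory: 206 @ $21.95 + 293 @ $21.25 + 234 @ $18.30 = $15,030.15
Check: goods available $35,979.05 = COGS $20,948.90 + ending $15,030.15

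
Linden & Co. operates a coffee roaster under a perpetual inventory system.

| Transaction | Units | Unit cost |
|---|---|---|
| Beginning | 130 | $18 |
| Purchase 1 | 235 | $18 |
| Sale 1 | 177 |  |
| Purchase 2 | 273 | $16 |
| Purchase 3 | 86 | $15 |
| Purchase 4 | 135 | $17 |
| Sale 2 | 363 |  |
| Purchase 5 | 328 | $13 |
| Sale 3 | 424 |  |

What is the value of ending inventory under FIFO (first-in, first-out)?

Sale 1 (177) [FIFO — oldest first]: 130 @ $18 + 47 @ $18 = $3,186
Sale 2 (363) [FIFO — oldest first]: 188 @ $18 + 175 @ $16 = $6,184
Sale 3 (424) [FIFO — oldest first]: 98 @ $16 + 86 @ $15 + 135 @ $17 + 105 @ $13 = $6,518
Total COGS = $3,186 + $6,184 + $6,518 = $15,888
Ending inventory: 223 @ $13 = $2,899
Check: goods available $18,787 = COGS $15,888 + ending $2,899

Ending inventory = $2,899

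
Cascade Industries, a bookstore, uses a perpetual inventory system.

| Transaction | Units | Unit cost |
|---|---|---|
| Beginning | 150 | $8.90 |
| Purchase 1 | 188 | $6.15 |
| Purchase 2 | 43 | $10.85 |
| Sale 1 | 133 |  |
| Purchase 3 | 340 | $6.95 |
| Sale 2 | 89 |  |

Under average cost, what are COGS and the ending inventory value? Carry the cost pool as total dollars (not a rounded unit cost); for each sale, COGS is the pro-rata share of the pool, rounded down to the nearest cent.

COGS = $1,681.56; ending inventory = $3,639.19

After Beginning: 150 on hand, pool $1,335.00 (≈ $8.9000 each)
After Purchase 1: 338 on hand, pool $2,491.20 (≈ $7.3704 each)
After Purchase 2: 381 on hand, pool $2,957.75 (≈ $7.7631 each)
Sale 1, sell 133: 133/381 × $2,957.75 → $1,032.49
After Purchase 3: 588 on hand, pool $4,288.26 (≈ $7.2930 each)
Sale 2, sell 89: 89/588 × $4,288.26 → $649.07
Total COGS = $1,032.49 + $649.07 = $1,681.56
Ending inventory (cost pool remaining) = $3,639.19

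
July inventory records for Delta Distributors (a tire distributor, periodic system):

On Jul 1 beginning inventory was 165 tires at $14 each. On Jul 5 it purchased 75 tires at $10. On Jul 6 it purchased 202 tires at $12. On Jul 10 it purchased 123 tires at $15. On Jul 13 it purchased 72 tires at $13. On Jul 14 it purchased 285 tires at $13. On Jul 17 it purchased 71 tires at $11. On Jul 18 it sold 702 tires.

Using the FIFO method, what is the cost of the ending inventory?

Ending inventory = $3,641

Jul 18, 702 sold [FIFO — oldest first]: 165 @ $14 + 75 @ $10 + 202 @ $12 + 123 @ $15 + 72 @ $13 + 65 @ $13 = $9,110
Ending inventory: 220 @ $13 + 71 @ $11 = $3,641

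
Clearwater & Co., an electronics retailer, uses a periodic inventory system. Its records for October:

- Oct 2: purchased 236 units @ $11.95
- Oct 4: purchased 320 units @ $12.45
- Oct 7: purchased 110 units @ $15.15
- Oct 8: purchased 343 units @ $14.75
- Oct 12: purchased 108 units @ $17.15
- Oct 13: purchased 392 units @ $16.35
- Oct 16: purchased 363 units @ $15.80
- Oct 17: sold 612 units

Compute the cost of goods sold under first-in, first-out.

Oct 17, 612 sold [FIFO — oldest first]: 236 @ $11.95 + 320 @ $12.45 + 56 @ $15.15 = $7,652.60
Ending inventory: 54 @ $15.15 + 343 @ $14.75 + 108 @ $17.15 + 392 @ $16.35 + 363 @ $15.80 = $19,874.15
Check: goods available $27,526.75 = COGS $7,652.60 + ending $19,874.15

COGS = $7,652.60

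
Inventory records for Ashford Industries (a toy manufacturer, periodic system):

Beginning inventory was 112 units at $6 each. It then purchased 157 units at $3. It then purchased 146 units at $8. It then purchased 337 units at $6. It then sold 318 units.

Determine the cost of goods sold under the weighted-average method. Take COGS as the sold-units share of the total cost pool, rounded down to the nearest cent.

COGS = $1,832.30

Sale 1, sell 318: 318/752 × $4,333.00 → $1,832.30
Ending inventory (cost pool remaining) = $2,500.70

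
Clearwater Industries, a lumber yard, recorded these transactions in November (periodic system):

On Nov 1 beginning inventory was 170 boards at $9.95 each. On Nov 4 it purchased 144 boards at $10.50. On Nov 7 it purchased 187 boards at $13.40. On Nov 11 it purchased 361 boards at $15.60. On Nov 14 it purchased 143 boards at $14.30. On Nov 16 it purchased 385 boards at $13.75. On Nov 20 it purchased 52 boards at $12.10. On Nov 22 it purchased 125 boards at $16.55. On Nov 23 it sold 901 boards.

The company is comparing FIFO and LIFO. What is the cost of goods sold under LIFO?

FIFO COGS: 170 @ $9.95 + 144 @ $10.50 + 187 @ $13.40 + 361 @ $15.60 + 39 @ $14.30 = $11,898.60
LIFO COGS: 125 @ $16.55 + 52 @ $12.10 + 385 @ $13.75 + 143 @ $14.30 + 196 @ $15.60 = $13,094.20

COGS = $13,094.20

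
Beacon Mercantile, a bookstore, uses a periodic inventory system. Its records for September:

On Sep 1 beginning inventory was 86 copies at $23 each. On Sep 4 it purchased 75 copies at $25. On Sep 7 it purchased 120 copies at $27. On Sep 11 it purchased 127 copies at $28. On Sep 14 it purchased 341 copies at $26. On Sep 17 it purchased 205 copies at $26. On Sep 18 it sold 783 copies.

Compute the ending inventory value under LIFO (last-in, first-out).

Sep 18, 783 sold [LIFO — newest first]: 205 @ $26 + 341 @ $26 + 127 @ $28 + 110 @ $27 = $20,722
Ending inventory: 86 @ $23 + 75 @ $25 + 10 @ $27 = $4,123

Ending inventory = $4,123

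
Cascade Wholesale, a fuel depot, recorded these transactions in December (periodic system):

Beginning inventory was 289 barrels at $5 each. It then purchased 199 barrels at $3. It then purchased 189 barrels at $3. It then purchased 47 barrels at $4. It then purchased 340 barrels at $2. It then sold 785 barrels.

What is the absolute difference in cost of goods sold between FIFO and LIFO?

FIFO COGS: 289 @ $5 + 199 @ $3 + 189 @ $3 + 47 @ $4 + 61 @ $2 = $2,919
LIFO COGS: 340 @ $2 + 47 @ $4 + 189 @ $3 + 199 @ $3 + 10 @ $5 = $2,082
Difference = |$2,919 − $2,082| = $837

$837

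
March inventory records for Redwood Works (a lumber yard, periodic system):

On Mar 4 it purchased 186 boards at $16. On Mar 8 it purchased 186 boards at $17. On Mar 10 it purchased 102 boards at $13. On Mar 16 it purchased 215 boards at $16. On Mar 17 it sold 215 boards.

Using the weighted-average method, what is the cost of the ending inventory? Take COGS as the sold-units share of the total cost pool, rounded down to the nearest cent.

Ending inventory = $7,501.45

Mar 17, sell 215: 215/689 × $10,904.00 → $3,402.55
Ending inventory (cost pool remaining) = $7,501.45
Check: goods available $10,904.00 = COGS $3,402.55 + ending $7,501.45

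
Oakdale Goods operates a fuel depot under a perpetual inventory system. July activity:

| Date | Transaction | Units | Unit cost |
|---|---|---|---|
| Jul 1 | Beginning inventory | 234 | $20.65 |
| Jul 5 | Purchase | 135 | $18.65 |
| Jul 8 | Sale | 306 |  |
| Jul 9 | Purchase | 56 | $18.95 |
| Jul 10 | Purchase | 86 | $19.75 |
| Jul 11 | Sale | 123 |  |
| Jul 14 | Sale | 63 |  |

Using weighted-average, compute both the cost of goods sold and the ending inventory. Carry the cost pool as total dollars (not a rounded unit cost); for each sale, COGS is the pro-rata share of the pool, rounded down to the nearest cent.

COGS = $9,737.46; ending inventory = $372.09

After Jul 1: 234 on hand, pool $4,832.10 (≈ $20.6500 each)
After Jul 5: 369 on hand, pool $7,349.85 (≈ $19.9183 each)
Jul 8, sell 306: 306/369 × $7,349.85 → $6,094.99
After Jul 9: 119 on hand, pool $2,316.06 (≈ $19.4627 each)
After Jul 10: 205 on hand, pool $4,014.56 (≈ $19.5832 each)
Jul 11, sell 123: 123/205 × $4,014.56 → $2,408.73
Jul 14, sell 63: 63/82 × $1,605.83 → $1,233.74
Total COGS = $6,094.99 + $2,408.73 + $1,233.74 = $9,737.46
Ending inventory (cost pool remaining) = $372.09
Check: goods available $10,109.55 = COGS $9,737.46 + ending $372.09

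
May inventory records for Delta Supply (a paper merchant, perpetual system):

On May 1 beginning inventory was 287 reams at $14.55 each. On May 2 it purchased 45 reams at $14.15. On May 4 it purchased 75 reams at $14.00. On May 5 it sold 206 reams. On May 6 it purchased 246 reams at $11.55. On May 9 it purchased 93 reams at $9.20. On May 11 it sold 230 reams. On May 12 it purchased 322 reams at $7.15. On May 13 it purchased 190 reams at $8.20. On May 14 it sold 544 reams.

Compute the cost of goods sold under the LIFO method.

COGS = $9,605.90

May 5, 206 sold [LIFO — newest first]: 75 @ $14.00 + 45 @ $14.15 + 86 @ $14.55 = $2,938.05
May 11, 230 sold [LIFO — newest first]: 93 @ $9.20 + 137 @ $11.55 = $2,437.95
May 14, 544 sold [LIFO — newest first]: 190 @ $8.20 + 322 @ $7.15 + 32 @ $11.55 = $4,229.90
Total COGS = $2,938.05 + $2,437.95 + $4,229.90 = $9,605.90
Ending inventory: 201 @ $14.55 + 77 @ $11.55 = $3,813.90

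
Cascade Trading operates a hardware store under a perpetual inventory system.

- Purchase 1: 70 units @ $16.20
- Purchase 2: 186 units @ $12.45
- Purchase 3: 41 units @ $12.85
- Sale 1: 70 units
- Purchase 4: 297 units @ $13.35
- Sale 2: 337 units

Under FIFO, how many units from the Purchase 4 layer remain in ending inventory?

187

Sale 1 (70) [FIFO — oldest first]: 70 @ $16.20 = $1,134.00
Sale 2 (337) [FIFO — oldest first]: 186 @ $12.45 + 41 @ $12.85 + 110 @ $13.35 = $4,311.05
Total COGS = $1,134.00 + $4,311.05 = $5,445.05
Ending inventory: 187 @ $13.35 = $2,496.45
Check: goods available $7,941.50 = COGS $5,445.05 + ending $2,496.45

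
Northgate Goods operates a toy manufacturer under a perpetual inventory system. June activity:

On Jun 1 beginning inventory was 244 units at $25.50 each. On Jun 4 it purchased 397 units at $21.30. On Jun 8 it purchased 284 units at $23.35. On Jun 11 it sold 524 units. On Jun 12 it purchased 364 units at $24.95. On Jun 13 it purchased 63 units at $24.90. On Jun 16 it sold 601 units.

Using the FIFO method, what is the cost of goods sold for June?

COGS = $26,299.50

Jun 11, 524 sold [FIFO — oldest first]: 244 @ $25.50 + 280 @ $21.30 = $12,186.00
Jun 16, 601 sold [FIFO — oldest first]: 117 @ $21.30 + 284 @ $23.35 + 200 @ $24.95 = $14,113.50
Total COGS = $12,186.00 + $14,113.50 = $26,299.50
Ending inventory: 164 @ $24.95 + 63 @ $24.90 = $5,660.50
Check: goods available $31,960.00 = COGS $26,299.50 + ending $5,660.50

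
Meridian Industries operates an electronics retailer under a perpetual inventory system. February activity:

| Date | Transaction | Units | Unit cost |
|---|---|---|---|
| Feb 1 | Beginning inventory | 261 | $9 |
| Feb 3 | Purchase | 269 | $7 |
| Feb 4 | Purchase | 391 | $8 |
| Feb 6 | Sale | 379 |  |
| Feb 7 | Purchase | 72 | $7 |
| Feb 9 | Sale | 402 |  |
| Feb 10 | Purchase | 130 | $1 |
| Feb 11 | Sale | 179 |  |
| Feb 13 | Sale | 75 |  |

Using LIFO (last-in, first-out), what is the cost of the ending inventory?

Feb 6, 379 sold [LIFO — newest first]: 379 @ $8 = $3,032
Feb 9, 402 sold [LIFO — newest first]: 72 @ $7 + 12 @ $8 + 269 @ $7 + 49 @ $9 = $2,924
Feb 11, 179 sold [LIFO — newest first]: 130 @ $1 + 49 @ $9 = $571
Feb 13, 75 sold [LIFO — newest first]: 75 @ $9 = $675
Total COGS = $3,032 + $2,924 + $571 + $675 = $7,202
Ending inventory: 88 @ $9 = $792
Check: goods available $7,994 = COGS $7,202 + ending $792

Ending inventory = $792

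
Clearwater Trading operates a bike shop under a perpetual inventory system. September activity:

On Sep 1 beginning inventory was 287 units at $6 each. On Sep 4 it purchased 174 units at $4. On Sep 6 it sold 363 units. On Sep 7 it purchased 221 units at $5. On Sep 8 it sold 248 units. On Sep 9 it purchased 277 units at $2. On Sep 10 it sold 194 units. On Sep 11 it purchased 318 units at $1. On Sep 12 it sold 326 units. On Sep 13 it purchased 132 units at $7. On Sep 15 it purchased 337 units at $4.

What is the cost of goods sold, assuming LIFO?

Sep 6, 363 sold [LIFO — newest first]: 174 @ $4 + 189 @ $6 = $1,830
Sep 8, 248 sold [LIFO — newest first]: 221 @ $5 + 27 @ $6 = $1,267
Sep 10, 194 sold [LIFO — newest first]: 194 @ $2 = $388
Sep 12, 326 sold [LIFO — newest first]: 318 @ $1 + 8 @ $2 = $334
Total COGS = $1,830 + $1,267 + $388 + $334 = $3,819
Ending inventory: 71 @ $6 + 75 @ $2 + 132 @ $7 + 337 @ $4 = $2,848

COGS = $3,819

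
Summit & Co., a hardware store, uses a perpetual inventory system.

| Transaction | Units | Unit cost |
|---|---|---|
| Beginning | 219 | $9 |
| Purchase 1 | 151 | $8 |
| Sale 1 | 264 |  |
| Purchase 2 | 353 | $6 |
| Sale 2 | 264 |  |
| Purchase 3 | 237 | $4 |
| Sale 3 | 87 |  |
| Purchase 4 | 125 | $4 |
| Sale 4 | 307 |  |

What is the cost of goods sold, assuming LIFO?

COGS = $5,449

Sale 1 (264) [LIFO — newest first]: 151 @ $8 + 113 @ $9 = $2,225
Sale 2 (264) [LIFO — newest first]: 264 @ $6 = $1,584
Sale 3 (87) [LIFO — newest first]: 87 @ $4 = $348
Sale 4 (307) [LIFO — newest first]: 125 @ $4 + 150 @ $4 + 32 @ $6 = $1,292
Total COGS = $2,225 + $1,584 + $348 + $1,292 = $5,449
Ending inventory: 106 @ $9 + 57 @ $6 = $1,296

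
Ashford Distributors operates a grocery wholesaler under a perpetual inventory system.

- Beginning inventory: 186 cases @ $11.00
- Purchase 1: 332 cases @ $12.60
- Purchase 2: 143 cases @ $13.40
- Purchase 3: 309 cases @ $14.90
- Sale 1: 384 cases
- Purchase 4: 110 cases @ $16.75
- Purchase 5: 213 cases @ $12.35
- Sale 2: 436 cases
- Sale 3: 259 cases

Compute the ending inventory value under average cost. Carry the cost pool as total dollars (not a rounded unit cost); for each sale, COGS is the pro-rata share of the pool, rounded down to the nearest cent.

After Beginning: 186 on hand, pool $2,046.00 (≈ $11.0000 each)
After Purchase 1: 518 on hand, pool $6,229.20 (≈ $12.0255 each)
After Purchase 2: 661 on hand, pool $8,145.40 (≈ $12.3228 each)
After Purchase 3: 970 on hand, pool $12,749.50 (≈ $13.1438 each)
Sale 1, sell 384: 384/970 × $12,749.50 → $5,047.22
After Purchase 4: 696 on hand, pool $9,544.78 (≈ $13.7138 each)
After Purchase 5: 909 on hand, pool $12,175.33 (≈ $13.3942 each)
Sale 2, sell 436: 436/909 × $12,175.33 → $5,839.87
Sale 3, sell 259: 259/473 × $6,335.46 → $3,469.09
Total COGS = $5,047.22 + $5,839.87 + $3,469.09 = $14,356.18
Ending inventory (cost pool remaining) = $2,866.37

Ending inventory = $2,866.37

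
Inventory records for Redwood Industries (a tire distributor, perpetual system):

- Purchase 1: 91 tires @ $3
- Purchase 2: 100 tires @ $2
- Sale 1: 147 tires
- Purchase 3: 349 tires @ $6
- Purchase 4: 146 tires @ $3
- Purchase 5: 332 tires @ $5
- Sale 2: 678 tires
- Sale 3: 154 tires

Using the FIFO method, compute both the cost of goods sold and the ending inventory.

COGS = $4,470; ending inventory = $195

Sale 1 (147) [FIFO — oldest first]: 91 @ $3 + 56 @ $2 = $385
Sale 2 (678) [FIFO — oldest first]: 44 @ $2 + 349 @ $6 + 146 @ $3 + 139 @ $5 = $3,315
Sale 3 (154) [FIFO — oldest first]: 154 @ $5 = $770
Total COGS = $385 + $3,315 + $770 = $4,470
Ending inventory: 39 @ $5 = $195
Check: goods available $4,665 = COGS $4,470 + ending $195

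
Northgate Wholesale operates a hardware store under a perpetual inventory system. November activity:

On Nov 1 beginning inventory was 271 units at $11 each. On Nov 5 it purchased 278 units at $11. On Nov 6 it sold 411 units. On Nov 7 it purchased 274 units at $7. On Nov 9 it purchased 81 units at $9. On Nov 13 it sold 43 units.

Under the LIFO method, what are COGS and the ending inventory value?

Nov 6, 411 sold [LIFO — newest first]: 278 @ $11 + 133 @ $11 = $4,521
Nov 13, 43 sold [LIFO — newest first]: 43 @ $9 = $387
Total COGS = $4,521 + $387 = $4,908
Ending inventory: 138 @ $11 + 274 @ $7 + 38 @ $9 = $3,778

COGS = $4,908; ending inventory = $3,778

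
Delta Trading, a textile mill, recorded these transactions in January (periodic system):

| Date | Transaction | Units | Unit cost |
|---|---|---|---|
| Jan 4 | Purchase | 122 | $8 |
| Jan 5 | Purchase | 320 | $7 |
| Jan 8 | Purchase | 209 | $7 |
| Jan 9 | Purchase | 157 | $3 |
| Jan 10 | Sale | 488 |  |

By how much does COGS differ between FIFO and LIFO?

FIFO COGS: 122 @ $8 + 320 @ $7 + 46 @ $7 = $3,538
LIFO COGS: 157 @ $3 + 209 @ $7 + 122 @ $7 = $2,788
Difference = |$3,538 − $2,788| = $750

$750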